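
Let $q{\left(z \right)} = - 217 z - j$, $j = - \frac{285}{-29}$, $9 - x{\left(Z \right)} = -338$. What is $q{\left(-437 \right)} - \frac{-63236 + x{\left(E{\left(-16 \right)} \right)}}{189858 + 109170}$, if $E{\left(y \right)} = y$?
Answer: $\frac{274085286983}{2890604} \approx 94819.0$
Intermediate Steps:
$x{\left(Z \right)} = 347$ ($x{\left(Z \right)} = 9 - -338 = 9 + 338 = 347$)
$j = \frac{285}{29}$ ($j = \left(-285\right) \left(- \frac{1}{29}\right) = \frac{285}{29} \approx 9.8276$)
$q{\left(z \right)} = - \frac{285}{29} - 217 z$ ($q{\left(z \right)} = - 217 z - \frac{285}{29} = - \frac{285}{29} - 217 z$)
$q{\left(-437 \right)} - \frac{-63236 + x{\left(E{\left(-16 \right)} \right)}}{189858 + 109170} = \left(- \frac{285}{29} - -94829\right) - \frac{-63236 + 347}{189858 + 109170} = \left(- \frac{285}{29} + 94829\right) - - \frac{62889}{299028} = \frac{2749756}{29} - \left(-62889\right) \frac{1}{299028} = \frac{2749756}{29} - - \frac{20963}{99676} = \frac{2749756}{29} + \frac{20963}{99676} = \frac{274085286983}{2890604}$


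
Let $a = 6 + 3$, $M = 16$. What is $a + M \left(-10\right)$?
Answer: $-151$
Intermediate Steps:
$a = 9$
$a + M \left(-10\right) = 9 + 16 \left(-10\right) = 9 - 160 = -151$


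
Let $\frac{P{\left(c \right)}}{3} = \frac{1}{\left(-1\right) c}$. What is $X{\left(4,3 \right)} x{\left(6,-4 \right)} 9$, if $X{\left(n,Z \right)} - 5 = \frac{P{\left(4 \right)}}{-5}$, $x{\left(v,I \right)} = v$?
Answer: $\frac{2781}{10} \approx 278.1$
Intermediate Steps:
$P{\left(c \right)} = - \frac{3}{c}$ ($P{\left(c \right)} = \frac{3}{\left(-1\right) c} = 3 \left(- \frac{1}{c}\right) = - \frac{3}{c}$)
$X{\left(n,Z \right)} = \frac{103}{20}$ ($X{\left(n,Z \right)} = 5 + \frac{\left(-3\right) \frac{1}{4}}{-5} = 5 + \left(-3\right) \frac{1}{4} \left(- \frac{1}{5}\right) = 5 - - \frac{3}{20} = 5 + \frac{3}{20} = \frac{103}{20}$)
$X{\left(4,3 \right)} x{\left(6,-4 \right)} 9 = \frac{103}{20} \cdot 6 \cdot 9 = \frac{309}{10} \cdot 9 = \frac{2781}{10}$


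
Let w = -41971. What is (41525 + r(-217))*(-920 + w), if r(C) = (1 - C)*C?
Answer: 247952871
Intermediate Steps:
r(C) = C*(1 - C)
(41525 + r(-217))*(-920 + w) = (41525 - 217*(1 - 1*(-217)))*(-920 - 41971) = (41525 - 217*(1 + 217))*(-42891) = (41525 - 217*218)*(-42891) = (41525 - 47306)*(-42891) = -5781*(-42891) = 247952871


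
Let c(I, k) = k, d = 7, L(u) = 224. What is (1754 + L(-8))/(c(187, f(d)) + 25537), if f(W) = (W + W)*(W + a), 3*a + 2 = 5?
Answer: 1978/25649 ≈ 0.077118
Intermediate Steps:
a = 1 (a = -2/3 + (1/3)*5 = -2/3 + 5/3 = 1)
f(W) = 2*W*(1 + W) (f(W) = (W + W)*(W + 1) = (2*W)*(1 + W) = 2*W*(1 + W))
(1754 + L(-8))/(c(187, f(d)) + 25537) = (1754 + 224)/(2*7*(1 + 7) + 25537) = 1978/(2*7*8 + 25537) = 1978/(112 + 25537) = 1978/25649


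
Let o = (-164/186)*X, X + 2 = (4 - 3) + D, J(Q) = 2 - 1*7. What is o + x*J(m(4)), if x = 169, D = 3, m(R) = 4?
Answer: -78749/93 ≈ -846.76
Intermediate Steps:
J(Q) = -5 (J(Q) = 2 - 7 = -5)
X = 2 (X = -2 + ((4 - 3) + 3) = -2 + (1 + 3) = -2 + 4 = 2)
o = -164/93 (o = -164/186*2 = -164*1/186*2 = -82/93*2 = -164/93 ≈ -1.7634)
o + x*J(m(4)) = -164/93 + 169*(-5) = -164/93 - 845 = -78749/93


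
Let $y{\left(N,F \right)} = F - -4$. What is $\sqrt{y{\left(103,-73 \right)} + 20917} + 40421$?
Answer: $40421 + 4 \sqrt{1303} \approx 40565.0$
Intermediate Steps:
$y{\left(N,F \right)} = 4 + F$ ($y{\left(N,F \right)} = F + 4 = 4 + F$)
$\sqrt{y{\left(103,-73 \right)} + 20917} + 40421 = \sqrt{\left(4 - 73\right) + 20917} + 40421 = \sqrt{-69 + 20917} + 40421 = \sqrt{20848} + 40421 = 4 \sqrt{1303} + 40421 = 40421 + 4 \sqrt{1303}$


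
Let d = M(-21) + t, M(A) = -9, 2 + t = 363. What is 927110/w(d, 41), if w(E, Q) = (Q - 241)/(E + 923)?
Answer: -23641305/4 ≈ -5.9103e+6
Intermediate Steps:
t = 361 (t = -2 + 363 = 361)
d = 352 (d = -9 + 361 = 352)
w(E, Q) = (-241 + Q)/(923 + E)
927110/w(d, 41) = 927110/(((-241 + 41)/(923 + 352))) = 927110/((-200/1275)) = 927110/(((1/1275)*(-200))) = 927110/(-8/51) = 927110*(-51/8) = -23641305/4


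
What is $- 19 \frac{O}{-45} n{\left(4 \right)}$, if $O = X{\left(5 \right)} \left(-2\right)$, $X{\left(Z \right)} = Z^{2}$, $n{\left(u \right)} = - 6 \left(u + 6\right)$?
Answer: $\frac{3800}{3} \approx 1266.7$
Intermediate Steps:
$n{\left(u \right)} = -36 - 6 u$ ($n{\left(u \right)} = - 6 \left(6 + u\right) = -36 - 6 u$)
$O = -50$ ($O = 5^{2} \left(-2\right) = 25 \left(-2\right) = -50$)
$- 19 \frac{O}{-45} n{\left(4 \right)} = - 19 \left(- \frac{50}{-45}\right) \left(-36 - 24\right) = - 19 \left(\left(-50\right) \left(- \frac{1}{45}\right)\right) \left(-36 - 24\right) = \left(-19\right) \frac{10}{9} \left(-60\right) = \left(- \frac{190}{9}\right) \left(-60\right) = \frac{3800}{3}$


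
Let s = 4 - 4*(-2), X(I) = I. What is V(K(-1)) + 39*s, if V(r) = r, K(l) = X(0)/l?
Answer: 468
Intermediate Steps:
K(l) = 0 (K(l) = 0/l = 0)
s = 12 (s = 4 + 8 = 12)
V(K(-1)) + 39*s = 0 + 39*12 = 0 + 468 = 468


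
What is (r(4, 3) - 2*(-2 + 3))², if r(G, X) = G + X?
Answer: 25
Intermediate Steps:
(r(4, 3) - 2*(-2 + 3))² = ((4 + 3) - 2*(-2 + 3))² = (7 - 2*1)² = (7 - 2)² = 5² = 25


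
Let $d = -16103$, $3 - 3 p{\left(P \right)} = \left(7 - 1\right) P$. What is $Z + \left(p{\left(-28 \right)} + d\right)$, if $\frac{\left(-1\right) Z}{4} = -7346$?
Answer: $13338$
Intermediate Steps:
$Z = 29384$ ($Z = \left(-4\right) \left(-7346\right) = 29384$)
$p{\left(P \right)} = 1 - 2 P$ ($p{\left(P \right)} = 1 - \frac{\left(7 - 1\right) P}{3} = 1 - \frac{6 P}{3} = 1 - 2 P$)
$Z + \left(p{\left(-28 \right)} + d\right) = 29384 + \left(\left(1 - -56\right) - 16103\right) = 29384 + \left(\left(1 + 56\right) - 16103\right) = 29384 + \left(57 - 16103\right) = 29384 - 16046 = 13338$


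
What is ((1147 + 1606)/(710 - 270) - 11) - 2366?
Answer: -1043127/440 ≈ -2370.7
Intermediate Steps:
((1147 + 1606)/(710 - 270) - 11) - 2366 = (2753/440 - 11) - 2366 = -2087/440 - 2366 = -1043127/440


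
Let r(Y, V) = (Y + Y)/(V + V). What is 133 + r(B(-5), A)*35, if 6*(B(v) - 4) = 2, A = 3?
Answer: 1652/9 ≈ 183.56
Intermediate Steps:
B(v) = 13/3 (B(v) = 4 + (⅙)*2 = 4 + ⅓ = 13/3)
r(Y, V) = Y/V (r(Y, V) = (2*Y)/((2*V)) = (2*Y)*(1/(2*V)) = Y/V)
133 + r(B(-5), A)*35 = 133 + ((13/3)/3)*35 = 133 + ((13/3)*(⅓))*35 = 133 + (13/9)*35 = 133 + 455/9 = 1652/9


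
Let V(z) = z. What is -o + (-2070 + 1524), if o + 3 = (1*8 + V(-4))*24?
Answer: -639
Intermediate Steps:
o = 93 (o = -3 + (1*8 - 4)*24 = -3 + (8 - 4)*24 = -3 + 4*24 = -3 + 96 = 93)
-o + (-2070 + 1524) = -1*93 + (-2070 + 1524) = -93 - 546 = -639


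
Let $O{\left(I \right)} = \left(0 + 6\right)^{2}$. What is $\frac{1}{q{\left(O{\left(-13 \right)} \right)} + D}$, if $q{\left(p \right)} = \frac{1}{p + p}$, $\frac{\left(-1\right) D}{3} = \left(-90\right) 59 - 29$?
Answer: $\frac{72}{1153225} \approx 6.2434 \cdot 10^{-5}$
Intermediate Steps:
$O{\left(I \right)} = 36$ ($O{\left(I \right)} = 6^{2} = 36$)
$D = 16017$ ($D = - 3 \left(\left(-90\right) 59 - 29\right) = - 3 \left(-5310 - 29\right) = \left(-3\right) \left(-5339\right) = 16017$)
$q{\left(p \right)} = \frac{1}{2 p}$
$\frac{1}{q{\left(O{\left(-13 \right)} \right)} + D} = \frac{1}{\frac{1}{2 \cdot 36} + 16017} = \frac{1}{\frac{1}{2} \cdot \frac{1}{36} + 16017} = \frac{1}{\frac{1}{72} + 16017} = \frac{1}{\frac{1153225}{72}} = \frac{72}{1153225}$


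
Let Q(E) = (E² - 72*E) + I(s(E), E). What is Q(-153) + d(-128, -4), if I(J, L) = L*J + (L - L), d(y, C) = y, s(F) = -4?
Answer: 34909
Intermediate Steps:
I(J, L) = J*L (I(J, L) = J*L + 0 = J*L)
Q(E) = E² - 76*E (Q(E) = (E² - 72*E) - 4*E = E² - 76*E)
Q(-153) + d(-128, -4) = -153*(-76 - 153) - 128 = -153*(-229) - 128 = 35037 - 128 = 34909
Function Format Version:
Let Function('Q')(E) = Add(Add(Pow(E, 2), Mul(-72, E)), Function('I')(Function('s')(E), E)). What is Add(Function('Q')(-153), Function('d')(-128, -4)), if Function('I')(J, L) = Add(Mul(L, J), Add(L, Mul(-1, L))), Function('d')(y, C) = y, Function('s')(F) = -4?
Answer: 34909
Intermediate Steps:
Function('I')(J, L) = Mul(J, L) (Function('I')(J, L) = Add(Mul(J, L), 0) = Mul(J, L))
Function('Q')(E) = Add(Pow(E, 2), Mul(-76, E)) (Function('Q')(E) = Add(Add(Pow(E, 2), Mul(-72, E)), Mul(-4, E)) = Add(Pow(E, 2), Mul(-76, E)))
Add(Function('Q')(-153), Function('d')(-128, -4)) = Add(Mul(-153, Add(-76, -153)), -128) = Add(Mul(-153, -229), -128) = Add(35037, -128) = 34909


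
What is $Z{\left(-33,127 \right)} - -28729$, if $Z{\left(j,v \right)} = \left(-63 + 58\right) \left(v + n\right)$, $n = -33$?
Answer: $28259$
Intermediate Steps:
$Z{\left(j,v \right)} = 165 - 5 v$ ($Z{\left(j,v \right)} = \left(-63 + 58\right) \left(v - 33\right) = - 5 \left(-33 + v\right) = 165 - 5 v$)
$Z{\left(-33,127 \right)} - -28729 = \left(165 - 635\right) - -28729 = \left(165 - 635\right) + 28729 = -470 + 28729 = 28259$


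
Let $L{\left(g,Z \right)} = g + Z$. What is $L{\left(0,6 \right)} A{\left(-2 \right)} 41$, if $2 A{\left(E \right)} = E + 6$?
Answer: $492$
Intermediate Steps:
$A{\left(E \right)} = 3 + \frac{E}{2}$ ($A{\left(E \right)} = \frac{E + 6}{2} = \frac{6 + E}{2} = 3 + \frac{E}{2}$)
$L{\left(g,Z \right)} = Z + g$
$L{\left(0,6 \right)} A{\left(-2 \right)} 41 = \left(6 + 0\right) \left(3 + \frac{1}{2} \left(-2\right)\right) 41 = 6 \left(3 - 1\right) 41 = 6 \cdot 2 \cdot 41 = 12 \cdot 41 = 492$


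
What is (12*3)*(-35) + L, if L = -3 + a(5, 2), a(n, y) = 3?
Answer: -1260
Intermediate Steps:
L = 0 (L = -3 + 3 = 0)
(12*3)*(-35) + L = (12*3)*(-35) + 0 = 36*(-35) + 0 = -1260 + 0 = -1260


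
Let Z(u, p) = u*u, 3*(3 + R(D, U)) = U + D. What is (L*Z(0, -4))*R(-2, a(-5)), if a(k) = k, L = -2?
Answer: 0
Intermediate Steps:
R(D, U) = -3 + D/3 + U/3 (R(D, U) = -3 + (U + D)/3 = -3 + (D + U)/3 = -3 + (D/3 + U/3) = -3 + D/3 + U/3)
Z(u, p) = u²
(L*Z(0, -4))*R(-2, a(-5)) = (-2*0²)*(-3 + (⅓)*(-2) + (⅓)*(-5)) = (-2*0)*(-3 - ⅔ - 5/3) = 0*(-16/3) = 0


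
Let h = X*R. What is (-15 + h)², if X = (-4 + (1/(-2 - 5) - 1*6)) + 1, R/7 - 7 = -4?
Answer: 42849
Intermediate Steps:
R = 21 (R = 49 + 7*(-4) = 49 - 28 = 21)
X = -64/7 (X = (-4 + (1/(-7) - 6)) + 1 = (-4 + (-⅐ - 6)) + 1 = (-4 - 43/7) + 1 = -71/7 + 1 = -64/7 ≈ -9.1429)
h = -192 (h = -64/7*21 = -192)
(-15 + h)² = (-15 - 192)² = (-207)² = 42849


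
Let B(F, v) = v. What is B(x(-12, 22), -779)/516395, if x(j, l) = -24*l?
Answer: -19/12595 ≈ -0.0015085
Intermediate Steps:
B(x(-12, 22), -779)/516395 = -779/516395 = -779*1/516395 = -19/12595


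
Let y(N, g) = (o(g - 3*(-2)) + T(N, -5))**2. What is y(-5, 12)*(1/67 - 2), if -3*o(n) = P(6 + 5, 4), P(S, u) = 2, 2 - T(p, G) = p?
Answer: -48013/603 ≈ -79.624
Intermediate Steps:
T(p, G) = 2 - p
o(n) = -2/3 (o(n) = -1/3*2 = -2/3)
y(N, g) = (4/3 - N)**2 (y(N, g) = (-2/3 + (2 - N))**2 = (4/3 - N)**2)
y(-5, 12)*(1/67 - 2) = ((-4 + 3*(-5))**2/9)*(1/67 - 2) = ((-4 - 15)**2/9)*(1/67 - 2) = ((1/9)*(-19)**2)*(-133/67) = ((1/9)*361)*(-133/67) = (361/9)*(-133/67) = -48013/603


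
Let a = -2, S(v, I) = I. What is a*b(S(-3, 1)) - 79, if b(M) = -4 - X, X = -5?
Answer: -81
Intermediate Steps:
b(M) = 1 (b(M) = -4 - 1*(-5) = -4 + 5 = 1)
a*b(S(-3, 1)) - 79 = -2*1 - 79 = -2 - 79 = -81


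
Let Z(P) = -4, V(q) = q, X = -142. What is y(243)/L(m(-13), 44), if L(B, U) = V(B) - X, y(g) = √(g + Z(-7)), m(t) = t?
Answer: √239/129 ≈ 0.11984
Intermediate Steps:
y(g) = √(-4 + g) (y(g) = √(g - 4) = √(-4 + g))
L(B, U) = 142 + B (L(B, U) = B - 1*(-142) = B + 142 = 142 + B)
y(243)/L(m(-13), 44) = √(-4 + 243)/(142 - 13) = √239/129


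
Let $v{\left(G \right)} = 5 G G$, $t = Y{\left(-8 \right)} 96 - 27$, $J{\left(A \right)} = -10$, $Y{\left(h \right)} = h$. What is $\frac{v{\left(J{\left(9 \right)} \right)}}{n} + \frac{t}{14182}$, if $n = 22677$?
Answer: $- \frac{10937215}{321605214} \approx -0.034008$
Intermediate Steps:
$t = -795$ ($t = \left(-8\right) 96 - 27 = -768 - 27 = -795$)
$v{\left(G \right)} = 5 G^{2}$
$\frac{v{\left(J{\left(9 \right)} \right)}}{n} + \frac{t}{14182} = \frac{5 \left(-10\right)^{2}}{22677} - \frac{795}{14182} = 5 \cdot 100 \cdot \frac{1}{22677} - \frac{795}{14182} = 500 \cdot \frac{1}{22677} - \frac{795}{14182} = \frac{500}{22677} - \frac{795}{14182} = - \frac{10937215}{321605214}$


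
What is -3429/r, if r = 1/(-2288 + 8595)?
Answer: -21626703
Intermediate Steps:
r = 1/6307 ≈ 0.00015855
-3429/r = -3429/1/6307 = -3429*6307 = -21626703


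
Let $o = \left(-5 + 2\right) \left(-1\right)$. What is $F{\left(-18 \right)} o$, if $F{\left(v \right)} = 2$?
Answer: $6$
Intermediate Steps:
$o = 3$ ($o = \left(-3\right) \left(-1\right) = 3$)
$F{\left(-18 \right)} o = 2 \cdot 3 = 6$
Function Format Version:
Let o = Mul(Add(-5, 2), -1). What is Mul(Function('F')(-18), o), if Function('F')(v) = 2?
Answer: 6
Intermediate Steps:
o = 3 (o = Mul(-3, -1) = 3)
Mul(Function('F')(-18), o) = Mul(2, 3) = 6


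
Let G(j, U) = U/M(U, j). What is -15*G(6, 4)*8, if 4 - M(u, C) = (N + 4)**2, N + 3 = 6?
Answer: 32/3 ≈ 10.667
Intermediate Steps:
N = 3 (N = -3 + 6 = 3)
M(u, C) = -45 (M(u, C) = 4 - (3 + 4)**2 = 4 - 1*7**2 = 4 - 1*49 = 4 - 49 = -45)
G(j, U) = -U/45 (G(j, U) = U/(-45) = U*(-1/45) = -U/45)
-15*G(6, 4)*8 = -(-1)*4/3*8 = -15*(-4/45)*8 = (4/3)*8 = 32/3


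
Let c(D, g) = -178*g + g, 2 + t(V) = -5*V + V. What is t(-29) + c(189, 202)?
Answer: -35640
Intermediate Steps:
t(V) = -2 - 4*V (t(V) = -2 + (-5*V + V) = -2 - 4*V)
c(D, g) = -177*g
t(-29) + c(189, 202) = (-2 - 4*(-29)) - 177*202 = (-2 + 116) - 35754 = 114 - 35754 = -35640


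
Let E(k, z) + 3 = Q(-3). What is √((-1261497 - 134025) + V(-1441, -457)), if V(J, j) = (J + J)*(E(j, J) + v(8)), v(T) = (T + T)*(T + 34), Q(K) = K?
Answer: 3*I*√368326 ≈ 1820.7*I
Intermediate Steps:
E(k, z) = -6 (E(k, z) = -3 - 3 = -6)
v(T) = 2*T*(34 + T) (v(T) = (2*T)*(34 + T) = 2*T*(34 + T))
V(J, j) = 1332*J (V(J, j) = (J + J)*(-6 + 2*8*(34 + 8)) = (2*J)*(-6 + 2*8*42) = (2*J)*(-6 + 672) = (2*J)*666 = 1332*J)
√((-1261497 - 134025) + V(-1441, -457)) = √((-1261497 - 134025) + 1332*(-1441)) = √(-1395522 - 1919412) = √(-3314934) = 3*I*√368326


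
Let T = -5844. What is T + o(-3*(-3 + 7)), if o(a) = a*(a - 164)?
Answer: -3732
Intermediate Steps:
o(a) = a*(-164 + a)
T + o(-3*(-3 + 7)) = -5844 + (-3*(-3 + 7))*(-164 - 3*(-3 + 7)) = -5844 + (-3*4)*(-164 - 3*4) = -5844 - 12*(-164 - 12) = -5844 - 12*(-176) = -5844 + 2112 = -3732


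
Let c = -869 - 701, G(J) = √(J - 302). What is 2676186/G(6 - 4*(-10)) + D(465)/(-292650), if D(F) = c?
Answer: 157/29265 - 1338093*I/8 ≈ 0.0053648 - 1.6726e+5*I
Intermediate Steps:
G(J) = √(-302 + J)
c = -1570
D(F) = -1570
2676186/G(6 - 4*(-10)) + D(465)/(-292650) = 2676186/(√(-302 + (6 - 4*(-10)))) - 1570/(-292650) = 2676186/(√(-302 + (6 + 40))) - 1570*(-1/292650) = 2676186/(√(-302 + 46)) + 157/29265 = 2676186/(√(-256)) + 157/29265 = 2676186/((16*I)) + 157/29265 = 2676186*(-I/16) + 157/29265 = -1338093*I/8 + 157/29265 = 157/29265 - 1338093*I/8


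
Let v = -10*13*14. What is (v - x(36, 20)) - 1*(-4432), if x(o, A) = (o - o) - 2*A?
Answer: 2652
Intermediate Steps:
x(o, A) = -2*A (x(o, A) = 0 - 2*A = -2*A)
v = -1820 (v = -130*14 = -1820)
(v - x(36, 20)) - 1*(-4432) = (-1820 - (-2)*20) - 1*(-4432) = (-1820 - 1*(-40)) + 4432 = (-1820 + 40) + 4432 = -1780 + 4432 = 2652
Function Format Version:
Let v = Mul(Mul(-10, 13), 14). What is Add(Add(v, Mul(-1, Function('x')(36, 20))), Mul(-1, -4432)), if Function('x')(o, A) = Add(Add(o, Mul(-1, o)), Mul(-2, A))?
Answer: 2652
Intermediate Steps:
Function('x')(o, A) = Mul(-2, A) (Function('x')(o, A) = Add(0, Mul(-2, A)) = Mul(-2, A))
v = -1820 (v = Mul(-130, 14) = -1820)
Add(Add(v, Mul(-1, Function('x')(36, 20))), Mul(-1, -4432)) = Add(Add(-1820, Mul(-1, Mul(-2, 20))), Mul(-1, -4432)) = Add(Add(-1820, Mul(-1, -40)), 4432) = Add(Add(-1820, 40), 4432) = Add(-1780, 4432) = 2652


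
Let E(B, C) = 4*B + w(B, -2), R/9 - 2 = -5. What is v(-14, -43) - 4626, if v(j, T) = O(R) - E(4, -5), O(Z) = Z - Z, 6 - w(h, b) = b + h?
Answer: -4646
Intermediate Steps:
R = -27 (R = 18 + 9*(-5) = 18 - 45 = -27)
w(h, b) = 6 - b - h (w(h, b) = 6 - (b + h) = 6 + (-b - h) = 6 - b - h)
O(Z) = 0
E(B, C) = 8 + 3*B (E(B, C) = 4*B + (6 - 1*(-2) - B) = 4*B + (6 + 2 - B) = 4*B + (8 - B) = 8 + 3*B)
v(j, T) = -20 (v(j, T) = 0 - (8 + 3*4) = 0 - (8 + 12) = 0 - 1*20 = 0 - 20 = -20)
v(-14, -43) - 4626 = -20 - 4626 = -4646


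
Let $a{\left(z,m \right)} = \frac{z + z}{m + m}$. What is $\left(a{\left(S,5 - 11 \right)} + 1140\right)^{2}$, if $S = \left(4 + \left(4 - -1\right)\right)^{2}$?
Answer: $\frac{5076009}{4} \approx 1.269 \cdot 10^{6}$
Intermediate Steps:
$S = 81$ ($S = \left(4 + \left(4 + 1\right)\right)^{2} = \left(4 + 5\right)^{2} = 9^{2} = 81$)
$a{\left(z,m \right)} = \frac{z}{m}$ ($a{\left(z,m \right)} = \frac{2 z}{2 m} = 2 z \frac{1}{2 m} = \frac{z}{m}$)
$\left(a{\left(S,5 - 11 \right)} + 1140\right)^{2} = \left(\frac{81}{5 - 11} + 1140\right)^{2} = \left(\frac{81}{-6} + 1140\right)^{2} = \left(81 \left(- \frac{1}{6}\right) + 1140\right)^{2} = \left(- \frac{27}{2} + 1140\right)^{2} = \left(\frac{2253}{2}\right)^{2} = \frac{5076009}{4}$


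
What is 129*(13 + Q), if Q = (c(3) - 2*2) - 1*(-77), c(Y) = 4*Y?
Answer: 12642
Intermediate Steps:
Q = 85 (Q = (4*3 - 2*2) - 1*(-77) = (12 - 4) + 77 = 8 + 77 = 85)
129*(13 + Q) = 129*(13 + 85) = 129*98 = 12642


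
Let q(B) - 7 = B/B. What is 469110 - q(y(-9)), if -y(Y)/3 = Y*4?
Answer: 469102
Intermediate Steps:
y(Y) = -12*Y (y(Y) = -3*Y*4 = -12*Y)
q(B) = 8 (q(B) = 7 + B/B = 7 + 1 = 8)
469110 - q(y(-9)) = 469110 - 1*8 = 469110 - 8 = 469102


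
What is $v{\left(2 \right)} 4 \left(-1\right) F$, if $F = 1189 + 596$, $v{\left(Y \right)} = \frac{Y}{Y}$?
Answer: $-7140$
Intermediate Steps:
$v{\left(Y \right)} = 1$
$F = 1785$
$v{\left(2 \right)} 4 \left(-1\right) F = 1 \cdot 4 \left(-1\right) 1785 = 4 \left(-1\right) 1785 = \left(-4\right) 1785 = -7140$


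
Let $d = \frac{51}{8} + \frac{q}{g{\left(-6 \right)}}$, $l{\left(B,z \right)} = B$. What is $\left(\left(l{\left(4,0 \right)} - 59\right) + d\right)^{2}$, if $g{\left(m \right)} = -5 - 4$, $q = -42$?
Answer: $\frac{1113025}{576} \approx 1932.3$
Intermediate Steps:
$g{\left(m \right)} = -9$
$d = \frac{265}{24}$ ($d = \frac{51}{8} - \frac{42}{-9} = 51 \cdot \frac{1}{8} - - \frac{14}{3} = \frac{51}{8} + \frac{14}{3} = \frac{265}{24} \approx 11.042$)
$\left(\left(l{\left(4,0 \right)} - 59\right) + d\right)^{2} = \left(\left(4 - 59\right) + \frac{265}{24}\right)^{2} = \left(-55 + \frac{265}{24}\right)^{2} = \left(- \frac{1055}{24}\right)^{2} = \frac{1113025}{576}$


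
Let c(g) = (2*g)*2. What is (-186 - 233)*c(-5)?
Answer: 8380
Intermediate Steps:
c(g) = 4*g
(-186 - 233)*c(-5) = (-186 - 233)*(4*(-5)) = -419*(-20) = 8380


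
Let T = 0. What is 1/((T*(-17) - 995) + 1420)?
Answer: 1/425 ≈ 0.0023529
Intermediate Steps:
1/((T*(-17) - 995) + 1420) = 1/((0*(-17) - 995) + 1420) = 1/((0 - 995) + 1420) = 1/(-995 + 1420) = 1/425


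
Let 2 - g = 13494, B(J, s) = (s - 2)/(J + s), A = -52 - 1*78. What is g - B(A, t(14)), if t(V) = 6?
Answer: -418251/31 ≈ -13492.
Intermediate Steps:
A = -130 (A = -52 - 78 = -130)
B(J, s) = (-2 + s)/(J + s)
g = -13492 (g = 2 - 1*13494 = 2 - 13494 = -13492)
g - B(A, t(14)) = -13492 - (-2 + 6)/(-130 + 6) = -13492 - 4/(-124) = -13492 - (-1)*4/124 = -13492 - 1*(-1/31) = -13492 + 1/31 = -418251/31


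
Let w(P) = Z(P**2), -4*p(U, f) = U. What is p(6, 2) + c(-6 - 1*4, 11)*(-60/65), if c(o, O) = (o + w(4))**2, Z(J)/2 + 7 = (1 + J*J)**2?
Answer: -418644995463/26 ≈ -1.6102e+10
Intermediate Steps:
p(U, f) = -U/4
Z(J) = -14 + 2*(1 + J**2)**2 (Z(J) = -14 + 2*(1 + J*J)**2 = -14 + 2*(1 + J**2)**2)
w(P) = -14 + 2*(1 + P**4)**2 (w(P) = -14 + 2*(1 + (P**2)**2)**2 = -14 + 2*(1 + P**4)**2)
c(o, O) = (132084 + o)**2 (c(o, O) = (o + (-14 + 2*(1 + 4**4)**2))**2 = (o + (-14 + 2*(1 + 256)**2))**2 = (o + (-14 + 2*257**2))**2 = (o + (-14 + 2*66049))**2 = (o + (-14 + 132098))**2 = (o + 132084)**2 = (132084 + o)**2)
p(6, 2) + c(-6 - 1*4, 11)*(-60/65) = -1/4*6 + (132084 + (-6 - 1*4))**2*(-60/65) = -3/2 + (132084 + (-6 - 4))**2*(-60*1/65) = -3/2 + (132084 - 10)**2*(-12/13) = -3/2 + 132074**2*(-12/13) = -3/2 + 17443541476*(-12/13) = -3/2 - 209322497712/13 = -418644995463/26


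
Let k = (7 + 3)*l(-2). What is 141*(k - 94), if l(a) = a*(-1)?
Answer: -10434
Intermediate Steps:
l(a) = -a
k = 20 (k = (7 + 3)*(-1*(-2)) = 10*2 = 20)
141*(k - 94) = 141*(20 - 94) = 141*(-74) = -10434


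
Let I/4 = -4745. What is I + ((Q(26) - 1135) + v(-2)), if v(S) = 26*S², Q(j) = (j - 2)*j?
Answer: -19387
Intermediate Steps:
I = -18980 (I = 4*(-4745) = -18980)
Q(j) = j*(-2 + j) (Q(j) = (-2 + j)*j = j*(-2 + j))
I + ((Q(26) - 1135) + v(-2)) = -18980 + ((26*(-2 + 26) - 1135) + 26*(-2)²) = -18980 + ((26*24 - 1135) + 26*4) = -18980 + ((624 - 1135) + 104) = -18980 + (-511 + 104) = -18980 - 407 = -19387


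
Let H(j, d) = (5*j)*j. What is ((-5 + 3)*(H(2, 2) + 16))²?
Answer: 5184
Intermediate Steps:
H(j, d) = 5*j²
((-5 + 3)*(H(2, 2) + 16))² = ((-5 + 3)*(5*2² + 16))² = (-2*(5*4 + 16))² = (-2*(20 + 16))² = (-2*36)² = (-72)² = 5184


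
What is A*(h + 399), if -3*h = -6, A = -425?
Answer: -170425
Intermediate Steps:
h = 2 (h = -⅓*(-6) = 2)
A*(h + 399) = -425*(2 + 399) = -425*401 = -170425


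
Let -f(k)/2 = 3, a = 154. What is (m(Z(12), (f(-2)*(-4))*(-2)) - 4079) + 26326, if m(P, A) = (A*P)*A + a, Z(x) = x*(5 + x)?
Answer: 492417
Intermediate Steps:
f(k) = -6 (f(k) = -2*3 = -6)
m(P, A) = 154 + P*A² (m(P, A) = (A*P)*A + 154 = P*A² + 154 = 154 + P*A²)
(m(Z(12), (f(-2)*(-4))*(-2)) - 4079) + 26326 = ((154 + (12*(5 + 12))*(-6*(-4)*(-2))²) - 4079) + 26326 = ((154 + (12*17)*(24*(-2))²) - 4079) + 26326 = ((154 + 204*(-48)²) - 4079) + 26326 = ((154 + 204*2304) - 4079) + 26326 = ((154 + 470016) - 4079) + 26326 = (470170 - 4079) + 26326 = 466091 + 26326 = 492417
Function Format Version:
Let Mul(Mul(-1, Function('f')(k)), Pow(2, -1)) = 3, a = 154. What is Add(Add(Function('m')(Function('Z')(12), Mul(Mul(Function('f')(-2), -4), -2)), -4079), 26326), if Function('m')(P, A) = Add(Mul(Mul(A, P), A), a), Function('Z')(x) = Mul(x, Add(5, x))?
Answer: 492417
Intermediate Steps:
Function('f')(k) = -6 (Function('f')(k) = Mul(-2, 3) = -6)
Function('m')(P, A) = Add(154, Mul(P, Pow(A, 2))) (Function('m')(P, A) = Add(Mul(Mul(A, P), A), 154) = Add(Mul(P, Pow(A, 2)), 154) = Add(154, Mul(P, Pow(A, 2))))
Add(Add(Function('m')(Function('Z')(12), Mul(Mul(Function('f')(-2), -4), -2)), -4079), 26326) = Add(Add(Add(154, Mul(Mul(12, Add(5, 12)), Pow(Mul(Mul(-6, -4), -2), 2))), -4079), 26326) = Add(Add(Add(154, Mul(Mul(12, 17), Pow(Mul(24, -2), 2))), -4079), 26326) = Add(Add(Add(154, Mul(204, Pow(-48, 2))), -4079), 26326) = Add(Add(Add(154, Mul(204, 2304)), -4079), 26326) = Add(Add(Add(154, 470016), -4079), 26326) = Add(Add(470170, -4079), 26326) = Add(466091, 26326) = 492417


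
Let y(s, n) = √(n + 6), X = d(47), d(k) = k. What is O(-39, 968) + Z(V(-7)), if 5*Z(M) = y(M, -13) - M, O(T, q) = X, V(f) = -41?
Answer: 276/5 + I*√7/5 ≈ 55.2 + 0.52915*I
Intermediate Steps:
X = 47
y(s, n) = √(6 + n)
O(T, q) = 47
Z(M) = -M/5 + I*√7/5 (Z(M) = (√(6 - 13) - M)/5 = (√(-7) - M)/5 = (I*√7 - M)/5 = (-M + I*√7)/5 = -M/5 + I*√7/5)
O(-39, 968) + Z(V(-7)) = 47 + (-⅕*(-41) + I*√7/5) = 47 + (41/5 + I*√7/5) = 276/5 + I*√7/5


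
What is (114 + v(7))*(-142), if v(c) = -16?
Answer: -13916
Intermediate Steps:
(114 + v(7))*(-142) = (114 - 16)*(-142) = 98*(-142) = -13916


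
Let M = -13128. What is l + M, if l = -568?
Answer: -13696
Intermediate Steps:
l + M = -568 - 13128 = -13696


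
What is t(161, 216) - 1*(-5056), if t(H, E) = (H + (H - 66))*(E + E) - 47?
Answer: 115601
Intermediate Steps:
t(H, E) = -47 + 2*E*(-66 + 2*H) (t(H, E) = (H + (-66 + H))*(2*E) - 47 = (-66 + 2*H)*(2*E) - 47 = 2*E*(-66 + 2*H) - 47 = -47 + 2*E*(-66 + 2*H))
t(161, 216) - 1*(-5056) = (-47 - 132*216 + 4*216*161) - 1*(-5056) = (-47 - 28512 + 139104) + 5056 = 110545 + 5056 = 115601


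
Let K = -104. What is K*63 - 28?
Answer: -6580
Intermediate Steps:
K*63 - 28 = -104*63 - 28 = -6552 - 28 = -6580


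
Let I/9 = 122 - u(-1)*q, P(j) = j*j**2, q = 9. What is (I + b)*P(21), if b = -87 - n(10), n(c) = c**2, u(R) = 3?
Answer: 6186348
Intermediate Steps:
P(j) = j**3
I = 855 (I = 9*(122 - 3*9) = 9*(122 - 1*27) = 9*(122 - 27) = 9*95 = 855)
b = -187 (b = -87 - 1*10**2 = -87 - 1*100 = -87 - 100 = -187)
(I + b)*P(21) = (855 - 187)*21**3 = 668*9261 = 6186348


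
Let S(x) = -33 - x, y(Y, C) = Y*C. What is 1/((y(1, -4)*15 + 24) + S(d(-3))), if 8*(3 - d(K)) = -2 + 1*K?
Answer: -8/581 ≈ -0.013769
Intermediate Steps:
y(Y, C) = C*Y
d(K) = 13/4 - K/8 (d(K) = 3 - (-2 + 1*K)/8 = 3 - (-2 + K)/8 = 3 + (¼ - K/8) = 13/4 - K/8)
1/((y(1, -4)*15 + 24) + S(d(-3))) = 1/((-4*1*15 + 24) + (-33 - (13/4 - ⅛*(-3)))) = 1/((-4*15 + 24) + (-33 - (13/4 + 3/8))) = 1/((-60 + 24) + (-33 - 1*29/8)) = 1/(-36 + (-33 - 29/8)) = 1/(-36 - 293/8) = 1/(-581/8) = -8/581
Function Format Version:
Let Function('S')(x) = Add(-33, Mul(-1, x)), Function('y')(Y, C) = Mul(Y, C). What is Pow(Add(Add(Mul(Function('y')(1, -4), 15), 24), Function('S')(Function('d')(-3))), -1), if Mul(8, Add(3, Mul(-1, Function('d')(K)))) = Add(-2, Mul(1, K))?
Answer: Rational(-8, 581) ≈ -0.013769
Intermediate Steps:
Function('y')(Y, C) = Mul(C, Y)
Function('d')(K) = Add(Rational(13, 4), Mul(Rational(-1, 8), K)) (Function('d')(K) = Add(3, Mul(Rational(-1, 8), Add(-2, Mul(1, K)))) = Add(3, Mul(Rational(-1, 8), Add(-2, K))) = Add(3, Add(Rational(1, 4), Mul(Rational(-1, 8), K))) = Add(Rational(13, 4), Mul(Rational(-1, 8), K)))
Pow(Add(Add(Mul(Function('y')(1, -4), 15), 24), Function('S')(Function('d')(-3))), -1) = Pow(Add(Add(Mul(Mul(-4, 1), 15), 24), Add(-33, Mul(-1, Add(Rational(13, 4), Mul(Rational(-1, 8), -3))))), -1) = Pow(Add(Add(Mul(-4, 15), 24), Add(-33, Mul(-1, Add(Rational(13, 4), Rational(3, 8))))), -1) = Pow(Add(Add(-60, 24), Add(-33, Mul(-1, Rational(29, 8)))), -1) = Pow(Add(-36, Add(-33, Rational(-29, 8))), -1) = Pow(Add(-36, Rational(-293, 8)), -1) = Pow(Rational(-581, 8), -1) = Rational(-8, 581)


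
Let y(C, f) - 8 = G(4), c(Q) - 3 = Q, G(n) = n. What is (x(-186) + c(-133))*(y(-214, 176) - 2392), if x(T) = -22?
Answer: 361760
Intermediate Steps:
c(Q) = 3 + Q
y(C, f) = 12 (y(C, f) = 8 + 4 = 12)
(x(-186) + c(-133))*(y(-214, 176) - 2392) = (-22 + (3 - 133))*(12 - 2392) = (-22 - 130)*(-2380) = -152*(-2380) = 361760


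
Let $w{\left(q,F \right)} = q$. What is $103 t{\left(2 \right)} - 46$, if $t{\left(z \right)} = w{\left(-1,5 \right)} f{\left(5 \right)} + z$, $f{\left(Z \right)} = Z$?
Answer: $-355$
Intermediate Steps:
$t{\left(z \right)} = -5 + z$ ($t{\left(z \right)} = \left(-1\right) 5 + z = -5 + z$)
$103 t{\left(2 \right)} - 46 = 103 \left(-5 + 2\right) - 46 = 103 \left(-3\right) - 46 = -309 - 46 = -355$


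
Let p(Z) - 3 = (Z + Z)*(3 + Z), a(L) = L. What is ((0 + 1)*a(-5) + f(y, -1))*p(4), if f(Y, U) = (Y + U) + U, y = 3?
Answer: -236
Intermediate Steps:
f(Y, U) = Y + 2*U (f(Y, U) = (U + Y) + U = Y + 2*U)
p(Z) = 3 + 2*Z*(3 + Z) (p(Z) = 3 + (Z + Z)*(3 + Z) = 3 + (2*Z)*(3 + Z) = 3 + 2*Z*(3 + Z))
((0 + 1)*a(-5) + f(y, -1))*p(4) = ((0 + 1)*(-5) + (3 + 2*(-1)))*(3 + 2*4² + 6*4) = (1*(-5) + (3 - 2))*(3 + 2*16 + 24) = (-5 + 1)*(3 + 32 + 24) = -4*59 = -236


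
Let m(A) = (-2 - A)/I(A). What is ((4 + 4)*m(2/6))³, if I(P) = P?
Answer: -175616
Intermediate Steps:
m(A) = (-2 - A)/A
((4 + 4)*m(2/6))³ = ((4 + 4)*((-2 - 2/6)/((2/6))))³ = (8*((-2 - 2/6)/((2*(⅙)))))³ = (8*((-2 - 1*⅓)/(⅓)))³ = (8*(3*(-2 - ⅓)))³ = (8*(3*(-7/3)))³ = (8*(-7))³ = (-56)³ = -175616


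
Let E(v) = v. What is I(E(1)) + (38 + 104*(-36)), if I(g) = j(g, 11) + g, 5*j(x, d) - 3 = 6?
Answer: -18516/5 ≈ -3703.2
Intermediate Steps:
j(x, d) = 9/5 (j(x, d) = ⅗ + (⅕)*6 = ⅗ + 6/5 = 9/5)
I(g) = 9/5 + g
I(E(1)) + (38 + 104*(-36)) = (9/5 + 1) + (38 + 104*(-36)) = 14/5 + (38 - 3744) = 14/5 - 3706 = -18516/5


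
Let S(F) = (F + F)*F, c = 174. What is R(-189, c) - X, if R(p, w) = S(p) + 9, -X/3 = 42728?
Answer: 199635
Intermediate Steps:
X = -128184 (X = -3*42728 = -128184)
S(F) = 2*F**2 (S(F) = (2*F)*F = 2*F**2)
R(p, w) = 9 + 2*p**2 (R(p, w) = 2*p**2 + 9 = 9 + 2*p**2)
R(-189, c) - X = (9 + 2*(-189)**2) - 1*(-128184) = (9 + 2*35721) + 128184 = (9 + 71442) + 128184 = 71451 + 128184 = 199635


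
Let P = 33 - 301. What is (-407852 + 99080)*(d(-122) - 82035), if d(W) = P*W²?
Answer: 1256994447084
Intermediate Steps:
P = -268
d(W) = -268*W²
(-407852 + 99080)*(d(-122) - 82035) = (-407852 + 99080)*(-268*(-122)² - 82035) = -308772*(-268*14884 - 82035) = -308772*(-3988912 - 82035) = -308772*(-4070947) = 1256994447084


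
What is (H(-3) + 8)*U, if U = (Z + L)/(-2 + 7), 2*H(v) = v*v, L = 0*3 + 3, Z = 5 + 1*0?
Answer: 20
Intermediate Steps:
Z = 5 (Z = 5 + 0 = 5)
L = 3 (L = 0 + 3 = 3)
H(v) = v²/2 (H(v) = (v*v)/2 = v²/2)
U = 8/5 (U = (5 + 3)/(-2 + 7) = 8/5 ≈ 1.6000)
(H(-3) + 8)*U = ((½)*(-3)² + 8)*(8/5) = ((½)*9 + 8)*(8/5) = (9/2 + 8)*(8/5) = (25/2)*(8/5) = 20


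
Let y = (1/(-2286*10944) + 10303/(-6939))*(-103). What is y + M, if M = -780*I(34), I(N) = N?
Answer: -169530264673561/6429621888 ≈ -26367.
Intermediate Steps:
M = -26520 (M = -780*34 = -26520)
y = 983307796199/6429621888 (y = (-1/2286*1/10944 + 10303*(-1/6939))*(-103) = (-1/25017984 - 10303/6939)*(-103) = -9546677633/6429621888*(-103) = 983307796199/6429621888 ≈ 152.93)
y + M = 983307796199/6429621888 - 26520 = -169530264673561/6429621888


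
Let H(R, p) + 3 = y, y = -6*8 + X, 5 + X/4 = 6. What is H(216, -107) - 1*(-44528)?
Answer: 44481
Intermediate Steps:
X = 4 (X = -20 + 4*6 = -20 + 24 = 4)
y = -44 (y = -6*8 + 4 = -48 + 4 = -44)
H(R, p) = -47 (H(R, p) = -3 - 44 = -47)
H(216, -107) - 1*(-44528) = -47 - 1*(-44528) = -47 + 44528 = 44481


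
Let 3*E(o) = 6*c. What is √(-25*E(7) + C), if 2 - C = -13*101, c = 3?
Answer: √1165 ≈ 34.132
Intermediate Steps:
E(o) = 6 (E(o) = (6*3)/3 = (⅓)*18 = 6)
C = 1315 (C = 2 - (-13)*101 = 2 - 1*(-1313) = 2 + 1313 = 1315)
√(-25*E(7) + C) = √(-25*6 + 1315) = √(-150 + 1315) = √1165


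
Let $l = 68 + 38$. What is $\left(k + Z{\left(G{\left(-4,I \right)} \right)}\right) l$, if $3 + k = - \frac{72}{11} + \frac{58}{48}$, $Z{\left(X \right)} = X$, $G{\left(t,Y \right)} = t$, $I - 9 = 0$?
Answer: $- \frac{172621}{132} \approx -1307.7$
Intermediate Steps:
$I = 9$ ($I = 9 + 0 = 9$)
$l = 106$
$k = - \frac{2201}{264}$ ($k = -3 + \left(- \frac{72}{11} + \frac{58}{48}\right) = -3 + \left(\left(-72\right) \frac{1}{11} + 58 \cdot \frac{1}{48}\right) = -3 + \left(- \frac{72}{11} + \frac{29}{24}\right) = -3 - \frac{1409}{264} = - \frac{2201}{264} \approx -8.3371$)
$\left(k + Z{\left(G{\left(-4,I \right)} \right)}\right) l = \left(- \frac{2201}{264} - 4\right) 106 = \left(- \frac{3257}{264}\right) 106 = - \frac{172621}{132}$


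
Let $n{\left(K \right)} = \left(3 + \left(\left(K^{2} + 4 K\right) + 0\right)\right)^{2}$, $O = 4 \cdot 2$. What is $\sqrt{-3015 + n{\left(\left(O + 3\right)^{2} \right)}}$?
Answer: $\sqrt{228853369} \approx 15128.0$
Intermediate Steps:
$O = 8$
$n{\left(K \right)} = \left(3 + K^{2} + 4 K\right)^{2}$ ($n{\left(K \right)} = \left(3 + \left(K^{2} + 4 K\right)\right)^{2} = \left(3 + K^{2} + 4 K\right)^{2}$)
$\sqrt{-3015 + n{\left(\left(O + 3\right)^{2} \right)}} = \sqrt{-3015 + \left(3 + \left(\left(8 + 3\right)^{2}\right)^{2} + 4 \left(8 + 3\right)^{2}\right)^{2}} = \sqrt{-3015 + \left(3 + \left(11^{2}\right)^{2} + 4 \cdot 11^{2}\right)^{2}} = \sqrt{-3015 + \left(3 + 121^{2} + 4 \cdot 121\right)^{2}} = \sqrt{-3015 + \left(3 + 14641 + 484\right)^{2}} = \sqrt{-3015 + 15128^{2}} = \sqrt{-3015 + 228856384} = \sqrt{228853369}$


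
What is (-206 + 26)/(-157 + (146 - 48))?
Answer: 180/59 ≈ 3.0508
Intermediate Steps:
(-206 + 26)/(-157 + (146 - 48)) = -180/(-157 + 98) = -180/(-59) = -180*(-1/59) = 180/59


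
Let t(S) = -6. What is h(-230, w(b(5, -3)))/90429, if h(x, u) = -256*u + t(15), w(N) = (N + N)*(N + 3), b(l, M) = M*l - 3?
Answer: -46082/30143 ≈ -1.5288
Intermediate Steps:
b(l, M) = -3 + M*l
w(N) = 2*N*(3 + N) (w(N) = (2*N)*(3 + N) = 2*N*(3 + N))
h(x, u) = -6 - 256*u (h(x, u) = -256*u - 6 = -6 - 256*u)
h(-230, w(b(5, -3)))/90429 = (-6 - 512*(-3 - 3*5)*(3 + (-3 - 3*5)))/90429 = (-6 - 512*(-3 - 15)*(3 + (-3 - 15)))*(1/90429) = (-6 - 512*(-18)*(3 - 18))*(1/90429) = (-6 - 512*(-18)*(-15))*(1/90429) = (-6 - 256*540)*(1/90429) = (-6 - 138240)*(1/90429) = -138246*1/90429 = -46082/30143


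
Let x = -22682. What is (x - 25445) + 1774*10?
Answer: -30387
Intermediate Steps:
(x - 25445) + 1774*10 = (-22682 - 25445) + 1774*10 = -48127 + 17740 = -30387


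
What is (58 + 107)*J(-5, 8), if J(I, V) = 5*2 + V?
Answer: 2970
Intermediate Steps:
J(I, V) = 10 + V
(58 + 107)*J(-5, 8) = (58 + 107)*(10 + 8) = 165*18 = 2970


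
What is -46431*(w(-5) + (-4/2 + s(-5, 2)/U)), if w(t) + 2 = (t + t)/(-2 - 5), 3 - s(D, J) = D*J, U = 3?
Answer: -81807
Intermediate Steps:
s(D, J) = 3 - D*J
w(t) = -2 - 2*t/7 (w(t) = -2 + (t + t)/(-2 - 5) = -2 + (2*t)/(-7) = -2 + (2*t)*(-1/7) = -2 - 2*t/7)
-46431*(w(-5) + (-4/2 + s(-5, 2)/U)) = -46431*((-2 - 2/7*(-5)) + (-4/2 + (3 - 1*(-5)*2)/3)) = -46431*((-2 + 10/7) + (-4*1/2 + (3 + 10)*(1/3))) = -46431*(-4/7 + (-2 + 13*(1/3))) = -46431*(-4/7 + (-2 + 13/3)) = -46431*(-4/7 + 7/3) = -46431*37/21 = -81807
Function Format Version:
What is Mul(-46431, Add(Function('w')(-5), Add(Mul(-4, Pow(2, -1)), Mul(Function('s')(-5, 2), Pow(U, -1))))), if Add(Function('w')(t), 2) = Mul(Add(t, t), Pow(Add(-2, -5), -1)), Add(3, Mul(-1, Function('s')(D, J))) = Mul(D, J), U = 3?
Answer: -81807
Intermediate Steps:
Function('s')(D, J) = Add(3, Mul(-1, D, J)) (Function('s')(D, J) = Add(3, Mul(-1, Mul(D, J))) = Add(3, Mul(-1, D, J)))
Function('w')(t) = Add(-2, Mul(Rational(-2, 7), t)) (Function('w')(t) = Add(-2, Mul(Add(t, t), Pow(Add(-2, -5), -1))) = Add(-2, Mul(Mul(2, t), Pow(-7, -1))) = Add(-2, Mul(Mul(2, t), Rational(-1, 7))) = Add(-2, Mul(Rational(-2, 7), t)))
Mul(-46431, Add(Function('w')(-5), Add(Mul(-4, Pow(2, -1)), Mul(Function('s')(-5, 2), Pow(U, -1))))) = Mul(-46431, Add(Add(-2, Mul(Rational(-2, 7), -5)), Add(Mul(-4, Pow(2, -1)), Mul(Add(3, Mul(-1, -5, 2)), Pow(3, -1))))) = Mul(-46431, Add(Add(-2, Rational(10, 7)), Add(Mul(-4, Rational(1, 2)), Mul(Add(3, 10), Rational(1, 3))))) = Mul(-46431, Add(Rational(-4, 7), Add(-2, Mul(13, Rational(1, 3))))) = Mul(-46431, Add(Rational(-4, 7), Add(-2, Rational(13, 3)))) = Mul(-46431, Add(Rational(-4, 7), Rational(7, 3))) = Mul(-46431, Rational(37, 21)) = -81807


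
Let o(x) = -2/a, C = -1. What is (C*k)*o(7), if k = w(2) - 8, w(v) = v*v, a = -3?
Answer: 8/3 ≈ 2.6667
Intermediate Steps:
w(v) = v**2
o(x) = 2/3 (o(x) = -2/(-3) = -2*(-1/3) = 2/3)
k = -4 (k = 2**2 - 8 = 4 - 8 = -4)
(C*k)*o(7) = -1*(-4)*(2/3) = 4*(2/3) = 8/3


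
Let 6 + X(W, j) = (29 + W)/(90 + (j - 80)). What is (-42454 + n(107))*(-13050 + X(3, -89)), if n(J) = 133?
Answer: 43652249376/79 ≈ 5.5256e+8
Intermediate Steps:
X(W, j) = -6 + (29 + W)/(10 + j) (X(W, j) = -6 + (29 + W)/(90 + (j - 80)) = -6 + (29 + W)/(90 + (-80 + j)) = -6 + (29 + W)/(10 + j))
(-42454 + n(107))*(-13050 + X(3, -89)) = (-42454 + 133)*(-13050 + (-31 + 3 - 6*(-89))/(10 - 89)) = -42321*(-13050 + (-31 + 3 + 534)/(-79)) = -42321*(-13050 - 1/79*506) = -42321*(-13050 - 506/79) = -42321*(-1031456/79) = 43652249376/79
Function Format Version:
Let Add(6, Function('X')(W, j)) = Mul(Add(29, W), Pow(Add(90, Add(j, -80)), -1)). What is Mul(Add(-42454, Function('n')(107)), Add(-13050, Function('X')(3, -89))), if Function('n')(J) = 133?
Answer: Rational(43652249376, 79) ≈ 5.5256e+8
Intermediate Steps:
Function('X')(W, j) = Add(-6, Mul(Pow(Add(10, j), -1), Add(29, W))) (Function('X')(W, j) = Add(-6, Mul(Add(29, W), Pow(Add(90, Add(j, -80)), -1))) = Add(-6, Mul(Add(29, W), Pow(Add(90, Add(-80, j)), -1))) = Add(-6, Mul(Add(29, W), Pow(Add(10, j), -1))) = Add(-6, Mul(Pow(Add(10, j), -1), Add(29, W))))
Mul(Add(-42454, Function('n')(107)), Add(-13050, Function('X')(3, -89))) = Mul(Add(-42454, 133), Add(-13050, Mul(Pow(Add(10, -89), -1), Add(-31, 3, Mul(-6, -89))))) = Mul(-42321, Add(-13050, Mul(Pow(-79, -1), Add(-31, 3, 534)))) = Mul(-42321, Add(-13050, Mul(Rational(-1, 79), 506))) = Mul(-42321, Add(-13050, Rational(-506, 79))) = Mul(-42321, Rational(-1031456, 79)) = Rational(43652249376, 79)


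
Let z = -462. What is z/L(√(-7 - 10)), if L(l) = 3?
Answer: -154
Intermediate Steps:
z/L(√(-7 - 10)) = -462/3 = -462*⅓ = -154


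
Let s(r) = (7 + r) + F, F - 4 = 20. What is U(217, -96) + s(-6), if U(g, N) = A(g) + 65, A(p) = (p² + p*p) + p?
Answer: 94485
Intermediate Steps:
F = 24 (F = 4 + 20 = 24)
s(r) = 31 + r (s(r) = (7 + r) + 24 = 31 + r)
A(p) = p + 2*p² (A(p) = (p² + p²) + p = 2*p² + p = p + 2*p²)
U(g, N) = 65 + g*(1 + 2*g) (U(g, N) = g*(1 + 2*g) + 65 = 65 + g*(1 + 2*g))
U(217, -96) + s(-6) = (65 + 217*(1 + 2*217)) + (31 - 6) = (65 + 217*(1 + 434)) + 25 = (65 + 217*435) + 25 = (65 + 94395) + 25 = 94460 + 25 = 94485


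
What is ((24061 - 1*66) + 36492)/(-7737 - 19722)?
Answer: -60487/27459 ≈ -2.2028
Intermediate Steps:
((24061 - 1*66) + 36492)/(-7737 - 19722) = ((24061 - 66) + 36492)/(-27459) = (23995 + 36492)*(-1/27459) = 60487*(-1/27459) = -60487/27459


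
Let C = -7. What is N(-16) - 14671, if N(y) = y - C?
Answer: -14680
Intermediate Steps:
N(y) = 7 + y (N(y) = y - 1*(-7) = y + 7 = 7 + y)
N(-16) - 14671 = (7 - 16) - 14671 = -9 - 14671 = -14680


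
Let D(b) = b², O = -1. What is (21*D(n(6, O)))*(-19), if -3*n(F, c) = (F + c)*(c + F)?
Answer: -83125/3 ≈ -27708.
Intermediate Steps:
n(F, c) = -(F + c)²/3 (n(F, c) = -(F + c)*(c + F)/3 = -(F + c)*(F + c)/3 = -(F + c)²/3)
(21*D(n(6, O)))*(-19) = (21*(-(6 - 1)²/3)²)*(-19) = (21*(-⅓*5²)²)*(-19) = (21*(-⅓*25)²)*(-19) = (21*(-25/3)²)*(-19) = (21*(625/9))*(-19) = (4375/3)*(-19) = -83125/3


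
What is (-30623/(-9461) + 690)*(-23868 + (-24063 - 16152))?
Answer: -420302005179/9461 ≈ -4.4425e+7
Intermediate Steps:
(-30623/(-9461) + 690)*(-23868 + (-24063 - 16152)) = (-30623*(-1/9461) + 690)*(-23868 - 40215) = (30623/9461 + 690)*(-64083) = (6558713/9461)*(-64083) = -420302005179/9461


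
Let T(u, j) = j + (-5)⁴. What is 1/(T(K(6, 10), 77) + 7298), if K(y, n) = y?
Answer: 1/8000 ≈ 0.00012500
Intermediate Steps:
T(u, j) = 625 + j (T(u, j) = j + 625 = 625 + j)
1/(T(K(6, 10), 77) + 7298) = 1/((625 + 77) + 7298) = 1/(702 + 7298) = 1/8000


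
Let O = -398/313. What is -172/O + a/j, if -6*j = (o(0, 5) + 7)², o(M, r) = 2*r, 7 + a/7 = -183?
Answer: 9367322/57511 ≈ 162.88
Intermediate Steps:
a = -1330 (a = -49 + 7*(-183) = -49 - 1281 = -1330)
O = -398/313 (O = -398*1/313 = -398/313 ≈ -1.2716)
j = -289/6 (j = -(2*5 + 7)²/6 = -(10 + 7)²/6 = -⅙*17² = -⅙*289 = -289/6 ≈ -48.167)
-172/O + a/j = -172/(-398/313) - 1330/(-289/6) = -172*(-313/398) - 1330*(-6/289) = 26918/199 + 7980/289 = 9367322/57511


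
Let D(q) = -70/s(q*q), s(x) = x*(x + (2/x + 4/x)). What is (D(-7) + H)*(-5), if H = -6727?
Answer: 80959795/2407 ≈ 33635.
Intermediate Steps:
s(x) = x*(x + 6/x)
D(q) = -70/(6 + q⁴) (D(q) = -70/(6 + (q*q)²) = -70/(6 + (q²)²) = -70/(6 + q⁴))
(D(-7) + H)*(-5) = (-70/(6 + (-7)⁴) - 6727)*(-5) = (-70/(6 + 2401) - 6727)*(-5) = (-70/2407 - 6727)*(-5) = -16191959/2407*(-5) = 80959795/2407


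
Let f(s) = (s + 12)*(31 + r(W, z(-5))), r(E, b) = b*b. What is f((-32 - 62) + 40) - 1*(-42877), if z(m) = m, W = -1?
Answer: 40525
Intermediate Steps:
r(E, b) = b²
f(s) = 672 + 56*s (f(s) = (s + 12)*(31 + (-5)²) = (12 + s)*(31 + 25) = (12 + s)*56 = 672 + 56*s)
f((-32 - 62) + 40) - 1*(-42877) = (672 + 56*((-32 - 62) + 40)) - 1*(-42877) = (672 + 56*(-94 + 40)) + 42877 = (672 + 56*(-54)) + 42877 = (672 - 3024) + 42877 = -2352 + 42877 = 40525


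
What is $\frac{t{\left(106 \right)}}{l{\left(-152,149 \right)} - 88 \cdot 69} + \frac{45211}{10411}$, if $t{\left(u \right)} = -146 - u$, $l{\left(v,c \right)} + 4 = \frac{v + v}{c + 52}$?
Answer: $\frac{480656822}{109636805} \approx 4.3841$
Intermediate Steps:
$l{\left(v,c \right)} = -4 + \frac{2 v}{52 + c}$ ($l{\left(v,c \right)} = -4 + \frac{v + v}{c + 52} = -4 + \frac{2 v}{52 + c}$)
$\frac{t{\left(106 \right)}}{l{\left(-152,149 \right)} - 88 \cdot 69} + \frac{45211}{10411} = \frac{-146 - 106}{\frac{2 \left(-104 - 152 - 298\right)}{52 + 149} - 88 \cdot 69} + \frac{45211}{10411} = \frac{-146 - 106}{\frac{2 \left(-104 - 152 - 298\right)}{201} - 6072} + 45211 \cdot \frac{1}{10411} = - \frac{252}{2 \cdot \frac{1}{201} \left(-554\right) - 6072} + \frac{1559}{359} = - \frac{252}{- \frac{1108}{201} - 6072} + \frac{1559}{359} = - \frac{252}{- \frac{1221580}{201}} + \frac{1559}{359} = \left(-252\right) \left(- \frac{201}{1221580}\right) + \frac{1559}{359} = \frac{12663}{305395} + \frac{1559}{359} = \frac{480656822}{109636805}$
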